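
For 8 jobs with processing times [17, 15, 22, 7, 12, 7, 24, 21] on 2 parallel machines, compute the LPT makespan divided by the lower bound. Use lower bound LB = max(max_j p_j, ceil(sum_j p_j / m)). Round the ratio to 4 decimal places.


LPT order: [24, 22, 21, 17, 15, 12, 7, 7]
Machine loads after assignment: [63, 62]
LPT makespan = 63
Lower bound = max(max_job, ceil(total/2)) = max(24, 63) = 63
Ratio = 63 / 63 = 1.0

1.0


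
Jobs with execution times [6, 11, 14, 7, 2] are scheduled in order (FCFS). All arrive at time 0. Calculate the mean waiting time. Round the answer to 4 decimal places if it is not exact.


FCFS order (as given): [6, 11, 14, 7, 2]
Waiting times:
  Job 1: wait = 0
  Job 2: wait = 6
  Job 3: wait = 17
  Job 4: wait = 31
  Job 5: wait = 38
Sum of waiting times = 92
Average waiting time = 92/5 = 18.4

18.4


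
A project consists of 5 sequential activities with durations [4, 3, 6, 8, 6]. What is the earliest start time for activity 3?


Activity 3 starts after activities 1 through 2 complete.
Predecessor durations: [4, 3]
ES = 4 + 3 = 7

7


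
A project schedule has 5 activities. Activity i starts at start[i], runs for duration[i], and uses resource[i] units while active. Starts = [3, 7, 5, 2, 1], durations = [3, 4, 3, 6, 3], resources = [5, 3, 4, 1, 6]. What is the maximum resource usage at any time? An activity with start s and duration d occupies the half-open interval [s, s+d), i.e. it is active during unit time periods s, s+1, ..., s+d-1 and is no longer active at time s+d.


Each activity i is active on [start_i, start_i + duration_i).
Compute total resource usage per time slot:
  t=0: active resources = [], total = 0
  t=1: active resources = [6], total = 6
  t=2: active resources = [1, 6], total = 7
  t=3: active resources = [5, 1, 6], total = 12
  t=4: active resources = [5, 1], total = 6
  t=5: active resources = [5, 4, 1], total = 10
  t=6: active resources = [4, 1], total = 5
  t=7: active resources = [3, 4, 1], total = 8
  t=8: active resources = [3], total = 3
  t=9: active resources = [3], total = 3
  t=10: active resources = [3], total = 3
Peak resource demand = 12

12


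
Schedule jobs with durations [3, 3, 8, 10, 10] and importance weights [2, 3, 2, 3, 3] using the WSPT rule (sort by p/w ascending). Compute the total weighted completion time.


Compute p/w ratios and sort ascending (WSPT): [(3, 3), (3, 2), (10, 3), (10, 3), (8, 2)]
Compute weighted completion times:
  Job (p=3,w=3): C=3, w*C=3*3=9
  Job (p=3,w=2): C=6, w*C=2*6=12
  Job (p=10,w=3): C=16, w*C=3*16=48
  Job (p=10,w=3): C=26, w*C=3*26=78
  Job (p=8,w=2): C=34, w*C=2*34=68
Total weighted completion time = 215

215


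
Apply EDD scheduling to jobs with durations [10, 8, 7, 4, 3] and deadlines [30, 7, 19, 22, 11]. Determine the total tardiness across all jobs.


Sort by due date (EDD order): [(8, 7), (3, 11), (7, 19), (4, 22), (10, 30)]
Compute completion times and tardiness:
  Job 1: p=8, d=7, C=8, tardiness=max(0,8-7)=1
  Job 2: p=3, d=11, C=11, tardiness=max(0,11-11)=0
  Job 3: p=7, d=19, C=18, tardiness=max(0,18-19)=0
  Job 4: p=4, d=22, C=22, tardiness=max(0,22-22)=0
  Job 5: p=10, d=30, C=32, tardiness=max(0,32-30)=2
Total tardiness = 3

3


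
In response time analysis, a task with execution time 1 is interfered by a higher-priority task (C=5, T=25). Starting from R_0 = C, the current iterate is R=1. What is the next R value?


R_next = C + ceil(R_prev / T_hp) * C_hp
ceil(1 / 25) = ceil(0.04) = 1
Interference = 1 * 5 = 5
R_next = 1 + 5 = 6

6


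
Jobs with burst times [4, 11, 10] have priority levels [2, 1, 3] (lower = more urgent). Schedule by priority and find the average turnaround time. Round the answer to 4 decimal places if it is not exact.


Sort by priority (ascending = highest first):
Order: [(1, 11), (2, 4), (3, 10)]
Completion times:
  Priority 1, burst=11, C=11
  Priority 2, burst=4, C=15
  Priority 3, burst=10, C=25
Average turnaround = 51/3 = 17.0

17.0


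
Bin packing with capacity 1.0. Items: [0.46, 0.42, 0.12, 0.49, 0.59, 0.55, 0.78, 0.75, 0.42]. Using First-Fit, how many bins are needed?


Place items sequentially using First-Fit:
  Item 0.46 -> new Bin 1
  Item 0.42 -> Bin 1 (now 0.88)
  Item 0.12 -> Bin 1 (now 1.0)
  Item 0.49 -> new Bin 2
  Item 0.59 -> new Bin 3
  Item 0.55 -> new Bin 4
  Item 0.78 -> new Bin 5
  Item 0.75 -> new Bin 6
  Item 0.42 -> Bin 2 (now 0.91)
Total bins used = 6

6


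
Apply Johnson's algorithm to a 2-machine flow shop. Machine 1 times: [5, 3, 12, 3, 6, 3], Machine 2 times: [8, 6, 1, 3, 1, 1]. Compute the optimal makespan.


Apply Johnson's rule:
  Group 1 (a <= b): [(2, 3, 6), (4, 3, 3), (1, 5, 8)]
  Group 2 (a > b): [(3, 12, 1), (5, 6, 1), (6, 3, 1)]
Optimal job order: [2, 4, 1, 3, 5, 6]
Schedule:
  Job 2: M1 done at 3, M2 done at 9
  Job 4: M1 done at 6, M2 done at 12
  Job 1: M1 done at 11, M2 done at 20
  Job 3: M1 done at 23, M2 done at 24
  Job 5: M1 done at 29, M2 done at 30
  Job 6: M1 done at 32, M2 done at 33
Makespan = 33

33


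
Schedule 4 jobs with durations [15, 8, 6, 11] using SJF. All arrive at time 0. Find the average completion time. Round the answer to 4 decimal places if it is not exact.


SJF order (ascending): [6, 8, 11, 15]
Completion times:
  Job 1: burst=6, C=6
  Job 2: burst=8, C=14
  Job 3: burst=11, C=25
  Job 4: burst=15, C=40
Average completion = 85/4 = 21.25

21.25


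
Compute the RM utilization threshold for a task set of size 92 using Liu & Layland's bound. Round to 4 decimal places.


Compute 2^(1/92) = 1.0075626620
Subtract 1: 1.0075626620 - 1 = 0.0075626620
Multiply by n: 92 * 0.0075626620 = 0.6957649040
Round to 4 dp: 0.6958

0.6958


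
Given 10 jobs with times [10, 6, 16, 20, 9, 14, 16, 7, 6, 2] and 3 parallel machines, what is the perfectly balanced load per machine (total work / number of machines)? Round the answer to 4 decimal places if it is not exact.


Total processing time = 10 + 6 + 16 + 20 + 9 + 14 + 16 + 7 + 6 + 2 = 106
Number of machines = 3
Ideal balanced load = 106 / 3 = 35.3333

35.3333


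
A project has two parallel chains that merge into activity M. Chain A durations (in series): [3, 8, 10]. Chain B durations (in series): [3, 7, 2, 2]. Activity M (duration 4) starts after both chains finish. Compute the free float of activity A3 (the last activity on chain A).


ES(A3) = sum of predecessors on chain A = 11
EF(A3) = ES + duration = 11 + 10 = 21
Successor of A3 is M. ES(M) = max(sum(A), sum(B)) = max(21, 14) = 21
Free float = ES(successor) - EF(current) = 21 - 21 = 0

0


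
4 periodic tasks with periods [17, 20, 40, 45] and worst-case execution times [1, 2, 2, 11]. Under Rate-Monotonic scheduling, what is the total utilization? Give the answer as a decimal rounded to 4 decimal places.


Compute individual utilizations (exact fractions):
  Task 1: C/T = 1/17 (approx. 0.0588)
  Task 2: C/T = 2/20 = 1/10 (approx. 0.1)
  Task 3: C/T = 2/40 = 1/20 (approx. 0.05)
  Task 4: C/T = 11/45 (approx. 0.2444)
Total utilization U = 1/17 + 1/10 + 1/20 + 11/45 = 1387/3060
Rounded to 4 decimal places: U = 0.4533
RM (Liu & Layland) bound for 4 tasks = 0.756828; compare with U = 1387/3060 (approx. 0.453268)
U <= bound, so schedulable by RM sufficient condition.

0.4533


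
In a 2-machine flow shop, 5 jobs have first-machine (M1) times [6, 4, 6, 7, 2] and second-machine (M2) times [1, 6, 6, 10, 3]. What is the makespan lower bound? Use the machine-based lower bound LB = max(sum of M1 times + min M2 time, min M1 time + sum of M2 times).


LB1 = sum(M1 times) + min(M2 times) = 25 + 1 = 26
LB2 = min(M1 times) + sum(M2 times) = 2 + 26 = 28
Lower bound = max(LB1, LB2) = max(26, 28) = 28

28


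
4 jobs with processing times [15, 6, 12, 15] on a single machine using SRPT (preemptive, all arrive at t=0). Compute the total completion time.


Since all jobs arrive at t=0, SRPT equals SPT ordering.
SPT order: [6, 12, 15, 15]
Completion times:
  Job 1: p=6, C=6
  Job 2: p=12, C=18
  Job 3: p=15, C=33
  Job 4: p=15, C=48
Total completion time = 6 + 18 + 33 + 48 = 105

105


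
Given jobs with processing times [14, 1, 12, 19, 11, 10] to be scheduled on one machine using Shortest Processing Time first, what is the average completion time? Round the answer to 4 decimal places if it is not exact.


Sort jobs by processing time (SPT order): [1, 10, 11, 12, 14, 19]
Compute completion times sequentially:
  Job 1: processing = 1, completes at 1
  Job 2: processing = 10, completes at 11
  Job 3: processing = 11, completes at 22
  Job 4: processing = 12, completes at 34
  Job 5: processing = 14, completes at 48
  Job 6: processing = 19, completes at 67
Sum of completion times = 183
Average completion time = 183/6 = 30.5

30.5


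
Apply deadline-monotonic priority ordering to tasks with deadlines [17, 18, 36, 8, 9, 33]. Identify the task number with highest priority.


Sort tasks by relative deadline (ascending):
  Task 4: deadline = 8
  Task 5: deadline = 9
  Task 1: deadline = 17
  Task 2: deadline = 18
  Task 6: deadline = 33
  Task 3: deadline = 36
Priority order (highest first): [4, 5, 1, 2, 6, 3]
Highest priority task = 4

4


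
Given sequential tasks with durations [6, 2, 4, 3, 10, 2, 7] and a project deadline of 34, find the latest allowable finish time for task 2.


LF(activity 2) = deadline - sum of successor durations
Successors: activities 3 through 7 with durations [4, 3, 10, 2, 7]
Sum of successor durations = 26
LF = 34 - 26 = 8

8


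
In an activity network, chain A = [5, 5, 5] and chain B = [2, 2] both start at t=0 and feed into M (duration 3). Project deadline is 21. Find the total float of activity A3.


Forward pass: ES(A3) = sum of predecessors on chain A = 10
EF = ES + duration = 10 + 5 = 15
Backward pass: LF(M) = deadline = 21; LS(M) = 21 - 3 = 18
LF(A3) = LS(M) - sum(successors on chain A) = 18 - 0 = 18
LS = LF - duration = 18 - 5 = 13
Total float = LS - ES = 13 - 10 = 3

3


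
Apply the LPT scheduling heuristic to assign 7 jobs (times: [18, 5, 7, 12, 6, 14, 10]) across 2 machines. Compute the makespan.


Sort jobs in decreasing order (LPT): [18, 14, 12, 10, 7, 6, 5]
Assign each job to the least loaded machine:
  Machine 1: jobs [18, 10, 6], load = 34
  Machine 2: jobs [14, 12, 7, 5], load = 38
Makespan = max load = 38

38


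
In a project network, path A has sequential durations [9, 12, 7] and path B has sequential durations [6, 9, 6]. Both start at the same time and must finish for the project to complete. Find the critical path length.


Path A total = 9 + 12 + 7 = 28
Path B total = 6 + 9 + 6 = 21
Critical path = longest path = max(28, 21) = 28

28


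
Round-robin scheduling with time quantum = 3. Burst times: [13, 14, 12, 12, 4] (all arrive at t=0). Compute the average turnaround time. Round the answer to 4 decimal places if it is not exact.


Time quantum = 3
Execution trace:
  J1 runs 3 units, time = 3
  J2 runs 3 units, time = 6
  J3 runs 3 units, time = 9
  J4 runs 3 units, time = 12
  J5 runs 3 units, time = 15
  J1 runs 3 units, time = 18
  J2 runs 3 units, time = 21
  J3 runs 3 units, time = 24
  J4 runs 3 units, time = 27
  J5 runs 1 units, time = 28
  J1 runs 3 units, time = 31
  J2 runs 3 units, time = 34
  J3 runs 3 units, time = 37
  J4 runs 3 units, time = 40
  J1 runs 3 units, time = 43
  J2 runs 3 units, time = 46
  J3 runs 3 units, time = 49
  J4 runs 3 units, time = 52
  J1 runs 1 units, time = 53
  J2 runs 2 units, time = 55
Finish times: [53, 55, 49, 52, 28]
Average turnaround = 237/5 = 47.4

47.4


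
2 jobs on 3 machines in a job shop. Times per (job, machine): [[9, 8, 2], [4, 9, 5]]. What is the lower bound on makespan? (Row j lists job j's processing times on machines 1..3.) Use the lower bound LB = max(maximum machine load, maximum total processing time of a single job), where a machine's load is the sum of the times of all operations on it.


Machine loads:
  Machine 1: 9 + 4 = 13
  Machine 2: 8 + 9 = 17
  Machine 3: 2 + 5 = 7
Max machine load = 17
Job totals:
  Job 1: 19
  Job 2: 18
Max job total = 19
Lower bound = max(17, 19) = 19

19


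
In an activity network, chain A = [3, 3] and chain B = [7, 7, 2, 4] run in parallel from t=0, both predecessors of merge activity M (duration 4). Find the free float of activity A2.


ES(A2) = sum of predecessors on chain A = 3
EF(A2) = ES + duration = 3 + 3 = 6
Successor of A2 is M. ES(M) = max(sum(A), sum(B)) = max(6, 20) = 20
Free float = ES(successor) - EF(current) = 20 - 6 = 14

14


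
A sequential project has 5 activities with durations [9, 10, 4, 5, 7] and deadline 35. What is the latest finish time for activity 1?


LF(activity 1) = deadline - sum of successor durations
Successors: activities 2 through 5 with durations [10, 4, 5, 7]
Sum of successor durations = 26
LF = 35 - 26 = 9

9


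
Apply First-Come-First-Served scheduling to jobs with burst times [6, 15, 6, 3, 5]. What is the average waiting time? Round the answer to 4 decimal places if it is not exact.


FCFS order (as given): [6, 15, 6, 3, 5]
Waiting times:
  Job 1: wait = 0
  Job 2: wait = 6
  Job 3: wait = 21
  Job 4: wait = 27
  Job 5: wait = 30
Sum of waiting times = 84
Average waiting time = 84/5 = 16.8

16.8


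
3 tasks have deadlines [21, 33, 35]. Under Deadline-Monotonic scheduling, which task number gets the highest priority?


Sort tasks by relative deadline (ascending):
  Task 1: deadline = 21
  Task 2: deadline = 33
  Task 3: deadline = 35
Priority order (highest first): [1, 2, 3]
Highest priority task = 1

1


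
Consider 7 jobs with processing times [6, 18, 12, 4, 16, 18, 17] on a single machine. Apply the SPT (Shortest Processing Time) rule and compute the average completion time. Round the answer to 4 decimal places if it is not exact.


Sort jobs by processing time (SPT order): [4, 6, 12, 16, 17, 18, 18]
Compute completion times sequentially:
  Job 1: processing = 4, completes at 4
  Job 2: processing = 6, completes at 10
  Job 3: processing = 12, completes at 22
  Job 4: processing = 16, completes at 38
  Job 5: processing = 17, completes at 55
  Job 6: processing = 18, completes at 73
  Job 7: processing = 18, completes at 91
Sum of completion times = 293
Average completion time = 293/7 = 41.8571

41.8571


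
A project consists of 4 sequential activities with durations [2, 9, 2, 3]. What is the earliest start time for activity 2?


Activity 2 starts after activities 1 through 1 complete.
Predecessor durations: [2]
ES = 2 = 2

2


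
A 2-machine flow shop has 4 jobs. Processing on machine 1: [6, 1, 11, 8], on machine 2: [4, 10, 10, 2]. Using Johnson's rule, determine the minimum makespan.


Apply Johnson's rule:
  Group 1 (a <= b): [(2, 1, 10)]
  Group 2 (a > b): [(3, 11, 10), (1, 6, 4), (4, 8, 2)]
Optimal job order: [2, 3, 1, 4]
Schedule:
  Job 2: M1 done at 1, M2 done at 11
  Job 3: M1 done at 12, M2 done at 22
  Job 1: M1 done at 18, M2 done at 26
  Job 4: M1 done at 26, M2 done at 28
Makespan = 28

28


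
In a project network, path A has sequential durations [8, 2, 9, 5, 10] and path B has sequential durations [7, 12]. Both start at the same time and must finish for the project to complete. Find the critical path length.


Path A total = 8 + 2 + 9 + 5 + 10 = 34
Path B total = 7 + 12 = 19
Critical path = longest path = max(34, 19) = 34

34


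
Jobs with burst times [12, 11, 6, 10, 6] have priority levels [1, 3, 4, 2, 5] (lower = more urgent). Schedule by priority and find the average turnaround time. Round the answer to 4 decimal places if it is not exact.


Sort by priority (ascending = highest first):
Order: [(1, 12), (2, 10), (3, 11), (4, 6), (5, 6)]
Completion times:
  Priority 1, burst=12, C=12
  Priority 2, burst=10, C=22
  Priority 3, burst=11, C=33
  Priority 4, burst=6, C=39
  Priority 5, burst=6, C=45
Average turnaround = 151/5 = 30.2

30.2


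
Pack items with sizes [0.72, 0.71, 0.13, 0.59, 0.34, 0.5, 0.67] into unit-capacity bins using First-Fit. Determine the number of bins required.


Place items sequentially using First-Fit:
  Item 0.72 -> new Bin 1
  Item 0.71 -> new Bin 2
  Item 0.13 -> Bin 1 (now 0.85)
  Item 0.59 -> new Bin 3
  Item 0.34 -> Bin 3 (now 0.93)
  Item 0.5 -> new Bin 4
  Item 0.67 -> new Bin 5
Total bins used = 5

5


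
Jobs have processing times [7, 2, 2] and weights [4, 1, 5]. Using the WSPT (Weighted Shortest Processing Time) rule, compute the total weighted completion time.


Compute p/w ratios and sort ascending (WSPT): [(2, 5), (7, 4), (2, 1)]
Compute weighted completion times:
  Job (p=2,w=5): C=2, w*C=5*2=10
  Job (p=7,w=4): C=9, w*C=4*9=36
  Job (p=2,w=1): C=11, w*C=1*11=11
Total weighted completion time = 57

57


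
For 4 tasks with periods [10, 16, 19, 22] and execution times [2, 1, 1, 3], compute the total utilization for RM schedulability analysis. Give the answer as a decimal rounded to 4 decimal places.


Compute individual utilizations (exact fractions):
  Task 1: C/T = 2/10 = 1/5 (approx. 0.2)
  Task 2: C/T = 1/16 (approx. 0.0625)
  Task 3: C/T = 1/19 (approx. 0.0526)
  Task 4: C/T = 3/22 (approx. 0.1364)
Total utilization U = 1/5 + 1/16 + 1/19 + 3/22 = 7549/16720
Rounded to 4 decimal places: U = 0.4515
RM (Liu & Layland) bound for 4 tasks = 0.756828; compare with U = 7549/16720 (approx. 0.451495)
U <= bound, so schedulable by RM sufficient condition.

0.4515


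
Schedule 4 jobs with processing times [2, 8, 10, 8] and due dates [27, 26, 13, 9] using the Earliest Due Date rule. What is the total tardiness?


Sort by due date (EDD order): [(8, 9), (10, 13), (8, 26), (2, 27)]
Compute completion times and tardiness:
  Job 1: p=8, d=9, C=8, tardiness=max(0,8-9)=0
  Job 2: p=10, d=13, C=18, tardiness=max(0,18-13)=5
  Job 3: p=8, d=26, C=26, tardiness=max(0,26-26)=0
  Job 4: p=2, d=27, C=28, tardiness=max(0,28-27)=1
Total tardiness = 6

6


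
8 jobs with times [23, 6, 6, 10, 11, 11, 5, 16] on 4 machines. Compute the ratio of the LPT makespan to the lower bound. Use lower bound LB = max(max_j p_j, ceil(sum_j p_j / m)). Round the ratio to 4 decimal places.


LPT order: [23, 16, 11, 11, 10, 6, 6, 5]
Machine loads after assignment: [23, 22, 21, 22]
LPT makespan = 23
Lower bound = max(max_job, ceil(total/4)) = max(23, 22) = 23
Ratio = 23 / 23 = 1.0

1.0


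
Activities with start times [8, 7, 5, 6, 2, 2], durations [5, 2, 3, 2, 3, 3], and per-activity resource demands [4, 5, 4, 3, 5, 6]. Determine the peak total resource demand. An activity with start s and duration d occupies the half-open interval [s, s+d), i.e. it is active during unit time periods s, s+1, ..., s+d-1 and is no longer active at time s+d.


Each activity i is active on [start_i, start_i + duration_i).
Compute total resource usage per time slot:
  t=0: active resources = [], total = 0
  t=1: active resources = [], total = 0
  t=2: active resources = [5, 6], total = 11
  t=3: active resources = [5, 6], total = 11
  t=4: active resources = [5, 6], total = 11
  t=5: active resources = [4], total = 4
  t=6: active resources = [4, 3], total = 7
  t=7: active resources = [5, 4, 3], total = 12
  t=8: active resources = [4, 5], total = 9
  t=9: active resources = [4], total = 4
  t=10: active resources = [4], total = 4
  t=11: active resources = [4], total = 4
  t=12: active resources = [4], total = 4
Peak resource demand = 12

12


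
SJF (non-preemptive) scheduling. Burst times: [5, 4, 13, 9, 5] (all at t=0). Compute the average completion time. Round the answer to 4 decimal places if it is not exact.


SJF order (ascending): [4, 5, 5, 9, 13]
Completion times:
  Job 1: burst=4, C=4
  Job 2: burst=5, C=9
  Job 3: burst=5, C=14
  Job 4: burst=9, C=23
  Job 5: burst=13, C=36
Average completion = 86/5 = 17.2

17.2


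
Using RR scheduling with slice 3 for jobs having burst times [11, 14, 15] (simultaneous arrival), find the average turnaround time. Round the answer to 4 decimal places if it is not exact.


Time quantum = 3
Execution trace:
  J1 runs 3 units, time = 3
  J2 runs 3 units, time = 6
  J3 runs 3 units, time = 9
  J1 runs 3 units, time = 12
  J2 runs 3 units, time = 15
  J3 runs 3 units, time = 18
  J1 runs 3 units, time = 21
  J2 runs 3 units, time = 24
  J3 runs 3 units, time = 27
  J1 runs 2 units, time = 29
  J2 runs 3 units, time = 32
  J3 runs 3 units, time = 35
  J2 runs 2 units, time = 37
  J3 runs 3 units, time = 40
Finish times: [29, 37, 40]
Average turnaround = 106/3 = 35.3333

35.3333


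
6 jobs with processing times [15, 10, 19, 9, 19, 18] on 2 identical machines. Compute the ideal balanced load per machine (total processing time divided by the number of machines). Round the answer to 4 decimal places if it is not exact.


Total processing time = 15 + 10 + 19 + 9 + 19 + 18 = 90
Number of machines = 2
Ideal balanced load = 90 / 2 = 45.0

45.0


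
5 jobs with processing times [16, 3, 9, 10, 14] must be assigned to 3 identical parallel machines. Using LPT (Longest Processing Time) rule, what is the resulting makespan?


Sort jobs in decreasing order (LPT): [16, 14, 10, 9, 3]
Assign each job to the least loaded machine:
  Machine 1: jobs [16], load = 16
  Machine 2: jobs [14, 3], load = 17
  Machine 3: jobs [10, 9], load = 19
Makespan = max load = 19

19


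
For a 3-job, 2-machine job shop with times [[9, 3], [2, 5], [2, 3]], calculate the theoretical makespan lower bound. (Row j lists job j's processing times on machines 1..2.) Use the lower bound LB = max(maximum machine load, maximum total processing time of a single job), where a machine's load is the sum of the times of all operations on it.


Machine loads:
  Machine 1: 9 + 2 + 2 = 13
  Machine 2: 3 + 5 + 3 = 11
Max machine load = 13
Job totals:
  Job 1: 12
  Job 2: 7
  Job 3: 5
Max job total = 12
Lower bound = max(13, 12) = 13

13


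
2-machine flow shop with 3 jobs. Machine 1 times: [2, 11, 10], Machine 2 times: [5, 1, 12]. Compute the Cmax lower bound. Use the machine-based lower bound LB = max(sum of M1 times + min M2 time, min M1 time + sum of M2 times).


LB1 = sum(M1 times) + min(M2 times) = 23 + 1 = 24
LB2 = min(M1 times) + sum(M2 times) = 2 + 18 = 20
Lower bound = max(LB1, LB2) = max(24, 20) = 24

24


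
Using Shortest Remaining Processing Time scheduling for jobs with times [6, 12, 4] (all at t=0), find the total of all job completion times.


Since all jobs arrive at t=0, SRPT equals SPT ordering.
SPT order: [4, 6, 12]
Completion times:
  Job 1: p=4, C=4
  Job 2: p=6, C=10
  Job 3: p=12, C=22
Total completion time = 4 + 10 + 22 = 36

36


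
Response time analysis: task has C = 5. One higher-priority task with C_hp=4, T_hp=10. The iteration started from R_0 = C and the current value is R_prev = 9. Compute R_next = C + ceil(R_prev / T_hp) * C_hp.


R_next = C + ceil(R_prev / T_hp) * C_hp
ceil(9 / 10) = ceil(0.9) = 1
Interference = 1 * 4 = 4
R_next = 5 + 4 = 9
R_next = R_prev, so the iteration has converged (response time = 9).

9


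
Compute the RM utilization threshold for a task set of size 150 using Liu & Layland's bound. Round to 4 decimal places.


Compute 2^(1/150) = 1.0046316744
Subtract 1: 1.0046316744 - 1 = 0.0046316744
Multiply by n: 150 * 0.0046316744 = 0.6947511600
Round to 4 dp: 0.6948

0.6948


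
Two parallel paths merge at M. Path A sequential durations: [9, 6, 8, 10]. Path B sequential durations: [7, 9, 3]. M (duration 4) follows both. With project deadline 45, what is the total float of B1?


Forward pass: ES(B1) = sum of predecessors on chain B = 0
EF = ES + duration = 0 + 7 = 7
Backward pass: LF(M) = deadline = 45; LS(M) = 45 - 4 = 41
LF(B1) = LS(M) - sum(successors on chain B) = 41 - 12 = 29
LS = LF - duration = 29 - 7 = 22
Total float = LS - ES = 22 - 0 = 22

22


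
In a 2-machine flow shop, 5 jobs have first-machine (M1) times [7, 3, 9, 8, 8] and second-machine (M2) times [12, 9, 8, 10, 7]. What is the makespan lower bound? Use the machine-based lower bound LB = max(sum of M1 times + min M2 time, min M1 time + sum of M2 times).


LB1 = sum(M1 times) + min(M2 times) = 35 + 7 = 42
LB2 = min(M1 times) + sum(M2 times) = 3 + 46 = 49
Lower bound = max(LB1, LB2) = max(42, 49) = 49

49


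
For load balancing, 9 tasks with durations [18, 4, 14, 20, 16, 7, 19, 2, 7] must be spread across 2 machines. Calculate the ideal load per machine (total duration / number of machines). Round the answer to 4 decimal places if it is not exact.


Total processing time = 18 + 4 + 14 + 20 + 16 + 7 + 19 + 2 + 7 = 107
Number of machines = 2
Ideal balanced load = 107 / 2 = 53.5

53.5


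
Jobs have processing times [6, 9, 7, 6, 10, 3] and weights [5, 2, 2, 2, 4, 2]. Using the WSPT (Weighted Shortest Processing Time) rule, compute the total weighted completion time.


Compute p/w ratios and sort ascending (WSPT): [(6, 5), (3, 2), (10, 4), (6, 2), (7, 2), (9, 2)]
Compute weighted completion times:
  Job (p=6,w=5): C=6, w*C=5*6=30
  Job (p=3,w=2): C=9, w*C=2*9=18
  Job (p=10,w=4): C=19, w*C=4*19=76
  Job (p=6,w=2): C=25, w*C=2*25=50
  Job (p=7,w=2): C=32, w*C=2*32=64
  Job (p=9,w=2): C=41, w*C=2*41=82
Total weighted completion time = 320

320


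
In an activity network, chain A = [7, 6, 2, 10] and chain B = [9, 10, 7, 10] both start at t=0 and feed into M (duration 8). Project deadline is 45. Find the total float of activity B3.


Forward pass: ES(B3) = sum of predecessors on chain B = 19
EF = ES + duration = 19 + 7 = 26
Backward pass: LF(M) = deadline = 45; LS(M) = 45 - 8 = 37
LF(B3) = LS(M) - sum(successors on chain B) = 37 - 10 = 27
LS = LF - duration = 27 - 7 = 20
Total float = LS - ES = 20 - 19 = 1

1


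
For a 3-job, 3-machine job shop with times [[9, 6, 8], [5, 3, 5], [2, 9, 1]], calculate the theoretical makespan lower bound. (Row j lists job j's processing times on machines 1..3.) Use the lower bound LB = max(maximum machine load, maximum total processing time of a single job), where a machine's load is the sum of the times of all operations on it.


Machine loads:
  Machine 1: 9 + 5 + 2 = 16
  Machine 2: 6 + 3 + 9 = 18
  Machine 3: 8 + 5 + 1 = 14
Max machine load = 18
Job totals:
  Job 1: 23
  Job 2: 13
  Job 3: 12
Max job total = 23
Lower bound = max(18, 23) = 23

23


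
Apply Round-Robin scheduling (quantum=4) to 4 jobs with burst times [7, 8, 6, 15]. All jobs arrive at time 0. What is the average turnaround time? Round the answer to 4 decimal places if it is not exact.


Time quantum = 4
Execution trace:
  J1 runs 4 units, time = 4
  J2 runs 4 units, time = 8
  J3 runs 4 units, time = 12
  J4 runs 4 units, time = 16
  J1 runs 3 units, time = 19
  J2 runs 4 units, time = 23
  J3 runs 2 units, time = 25
  J4 runs 4 units, time = 29
  J4 runs 4 units, time = 33
  J4 runs 3 units, time = 36
Finish times: [19, 23, 25, 36]
Average turnaround = 103/4 = 25.75

25.75


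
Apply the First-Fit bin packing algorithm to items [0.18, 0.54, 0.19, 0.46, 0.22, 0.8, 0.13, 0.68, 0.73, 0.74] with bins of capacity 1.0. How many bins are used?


Place items sequentially using First-Fit:
  Item 0.18 -> new Bin 1
  Item 0.54 -> Bin 1 (now 0.72)
  Item 0.19 -> Bin 1 (now 0.91)
  Item 0.46 -> new Bin 2
  Item 0.22 -> Bin 2 (now 0.68)
  Item 0.8 -> new Bin 3
  Item 0.13 -> Bin 2 (now 0.81)
  Item 0.68 -> new Bin 4
  Item 0.73 -> new Bin 5
  Item 0.74 -> new Bin 6
Total bins used = 6

6


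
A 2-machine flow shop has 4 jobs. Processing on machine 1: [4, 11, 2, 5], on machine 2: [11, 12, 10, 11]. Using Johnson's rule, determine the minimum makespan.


Apply Johnson's rule:
  Group 1 (a <= b): [(3, 2, 10), (1, 4, 11), (4, 5, 11), (2, 11, 12)]
  Group 2 (a > b): []
Optimal job order: [3, 1, 4, 2]
Schedule:
  Job 3: M1 done at 2, M2 done at 12
  Job 1: M1 done at 6, M2 done at 23
  Job 4: M1 done at 11, M2 done at 34
  Job 2: M1 done at 22, M2 done at 46
Makespan = 46

46


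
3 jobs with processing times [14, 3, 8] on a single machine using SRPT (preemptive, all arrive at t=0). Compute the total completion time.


Since all jobs arrive at t=0, SRPT equals SPT ordering.
SPT order: [3, 8, 14]
Completion times:
  Job 1: p=3, C=3
  Job 2: p=8, C=11
  Job 3: p=14, C=25
Total completion time = 3 + 11 + 25 = 39

39


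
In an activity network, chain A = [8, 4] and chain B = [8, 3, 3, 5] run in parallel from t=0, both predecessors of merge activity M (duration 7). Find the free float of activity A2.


ES(A2) = sum of predecessors on chain A = 8
EF(A2) = ES + duration = 8 + 4 = 12
Successor of A2 is M. ES(M) = max(sum(A), sum(B)) = max(12, 19) = 19
Free float = ES(successor) - EF(current) = 19 - 12 = 7

7


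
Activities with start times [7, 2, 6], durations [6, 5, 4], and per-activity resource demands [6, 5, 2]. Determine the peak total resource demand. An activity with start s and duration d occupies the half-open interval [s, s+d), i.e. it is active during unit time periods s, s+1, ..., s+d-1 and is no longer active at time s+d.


Each activity i is active on [start_i, start_i + duration_i).
Compute total resource usage per time slot:
  t=0: active resources = [], total = 0
  t=1: active resources = [], total = 0
  t=2: active resources = [5], total = 5
  t=3: active resources = [5], total = 5
  t=4: active resources = [5], total = 5
  t=5: active resources = [5], total = 5
  t=6: active resources = [5, 2], total = 7
  t=7: active resources = [6, 2], total = 8
  t=8: active resources = [6, 2], total = 8
  t=9: active resources = [6, 2], total = 8
  t=10: active resources = [6], total = 6
  t=11: active resources = [6], total = 6
  t=12: active resources = [6], total = 6
Peak resource demand = 8

8


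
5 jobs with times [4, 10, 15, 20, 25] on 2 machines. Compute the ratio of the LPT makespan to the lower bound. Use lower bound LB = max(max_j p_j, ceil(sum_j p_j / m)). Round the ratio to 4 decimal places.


LPT order: [25, 20, 15, 10, 4]
Machine loads after assignment: [39, 35]
LPT makespan = 39
Lower bound = max(max_job, ceil(total/2)) = max(25, 37) = 37
Ratio = 39 / 37 = 1.0541

1.0541


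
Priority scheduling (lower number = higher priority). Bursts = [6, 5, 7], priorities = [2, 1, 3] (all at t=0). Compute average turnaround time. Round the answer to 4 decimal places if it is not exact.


Sort by priority (ascending = highest first):
Order: [(1, 5), (2, 6), (3, 7)]
Completion times:
  Priority 1, burst=5, C=5
  Priority 2, burst=6, C=11
  Priority 3, burst=7, C=18
Average turnaround = 34/3 = 11.3333

11.3333


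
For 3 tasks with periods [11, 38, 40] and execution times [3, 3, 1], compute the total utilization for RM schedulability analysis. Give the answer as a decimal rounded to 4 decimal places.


Compute individual utilizations (exact fractions):
  Task 1: C/T = 3/11 (approx. 0.2727)
  Task 2: C/T = 3/38 (approx. 0.0789)
  Task 3: C/T = 1/40 (approx. 0.025)
Total utilization U = 3/11 + 3/38 + 1/40 = 3149/8360
Rounded to 4 decimal places: U = 0.3767
RM (Liu & Layland) bound for 3 tasks = 0.779763; compare with U = 3149/8360 (approx. 0.376675)
U <= bound, so schedulable by RM sufficient condition.

0.3767


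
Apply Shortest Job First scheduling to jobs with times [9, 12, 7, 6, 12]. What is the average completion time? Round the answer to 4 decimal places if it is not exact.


SJF order (ascending): [6, 7, 9, 12, 12]
Completion times:
  Job 1: burst=6, C=6
  Job 2: burst=7, C=13
  Job 3: burst=9, C=22
  Job 4: burst=12, C=34
  Job 5: burst=12, C=46
Average completion = 121/5 = 24.2

24.2


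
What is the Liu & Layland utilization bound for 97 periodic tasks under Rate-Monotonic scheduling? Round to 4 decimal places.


Compute 2^(1/97) = 1.0071714397
Subtract 1: 1.0071714397 - 1 = 0.0071714397
Multiply by n: 97 * 0.0071714397 = 0.6956296509
Round to 4 dp: 0.6956

0.6956


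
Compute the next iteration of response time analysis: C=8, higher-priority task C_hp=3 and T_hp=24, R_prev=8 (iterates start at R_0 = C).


R_next = C + ceil(R_prev / T_hp) * C_hp
ceil(8 / 24) = ceil(0.3333) = 1
Interference = 1 * 3 = 3
R_next = 8 + 3 = 11

11


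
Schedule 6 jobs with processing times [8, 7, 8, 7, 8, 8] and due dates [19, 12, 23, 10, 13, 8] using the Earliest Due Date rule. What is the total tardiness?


Sort by due date (EDD order): [(8, 8), (7, 10), (7, 12), (8, 13), (8, 19), (8, 23)]
Compute completion times and tardiness:
  Job 1: p=8, d=8, C=8, tardiness=max(0,8-8)=0
  Job 2: p=7, d=10, C=15, tardiness=max(0,15-10)=5
  Job 3: p=7, d=12, C=22, tardiness=max(0,22-12)=10
  Job 4: p=8, d=13, C=30, tardiness=max(0,30-13)=17
  Job 5: p=8, d=19, C=38, tardiness=max(0,38-19)=19
  Job 6: p=8, d=23, C=46, tardiness=max(0,46-23)=23
Total tardiness = 74

74


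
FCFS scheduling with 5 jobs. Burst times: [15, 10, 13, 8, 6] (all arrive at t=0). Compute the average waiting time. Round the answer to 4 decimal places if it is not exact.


FCFS order (as given): [15, 10, 13, 8, 6]
Waiting times:
  Job 1: wait = 0
  Job 2: wait = 15
  Job 3: wait = 25
  Job 4: wait = 38
  Job 5: wait = 46
Sum of waiting times = 124
Average waiting time = 124/5 = 24.8

24.8


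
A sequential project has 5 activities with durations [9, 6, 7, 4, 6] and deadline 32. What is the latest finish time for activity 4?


LF(activity 4) = deadline - sum of successor durations
Successors: activities 5 through 5 with durations [6]
Sum of successor durations = 6
LF = 32 - 6 = 26

26


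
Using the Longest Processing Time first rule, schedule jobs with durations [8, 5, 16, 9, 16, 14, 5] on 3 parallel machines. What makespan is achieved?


Sort jobs in decreasing order (LPT): [16, 16, 14, 9, 8, 5, 5]
Assign each job to the least loaded machine:
  Machine 1: jobs [16, 8], load = 24
  Machine 2: jobs [16, 5, 5], load = 26
  Machine 3: jobs [14, 9], load = 23
Makespan = max load = 26

26


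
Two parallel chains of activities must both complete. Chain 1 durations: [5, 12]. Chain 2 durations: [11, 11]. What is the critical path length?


Path A total = 5 + 12 = 17
Path B total = 11 + 11 = 22
Critical path = longest path = max(17, 22) = 22

22


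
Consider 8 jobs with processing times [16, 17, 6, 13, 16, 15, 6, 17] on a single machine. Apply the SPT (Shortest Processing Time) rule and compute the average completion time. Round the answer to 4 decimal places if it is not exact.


Sort jobs by processing time (SPT order): [6, 6, 13, 15, 16, 16, 17, 17]
Compute completion times sequentially:
  Job 1: processing = 6, completes at 6
  Job 2: processing = 6, completes at 12
  Job 3: processing = 13, completes at 25
  Job 4: processing = 15, completes at 40
  Job 5: processing = 16, completes at 56
  Job 6: processing = 16, completes at 72
  Job 7: processing = 17, completes at 89
  Job 8: processing = 17, completes at 106
Sum of completion times = 406
Average completion time = 406/8 = 50.75

50.75


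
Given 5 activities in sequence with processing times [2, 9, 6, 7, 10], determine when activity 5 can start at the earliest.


Activity 5 starts after activities 1 through 4 complete.
Predecessor durations: [2, 9, 6, 7]
ES = 2 + 9 + 6 + 7 = 24

24


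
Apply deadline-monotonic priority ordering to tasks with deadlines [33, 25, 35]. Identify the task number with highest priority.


Sort tasks by relative deadline (ascending):
  Task 2: deadline = 25
  Task 1: deadline = 33
  Task 3: deadline = 35
Priority order (highest first): [2, 1, 3]
Highest priority task = 2

2


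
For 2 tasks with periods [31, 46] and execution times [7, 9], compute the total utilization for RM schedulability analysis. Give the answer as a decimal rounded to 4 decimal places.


Compute individual utilizations (exact fractions):
  Task 1: C/T = 7/31 (approx. 0.2258)
  Task 2: C/T = 9/46 (approx. 0.1957)
Total utilization U = 7/31 + 9/46 = 601/1426
Rounded to 4 decimal places: U = 0.4215
RM (Liu & Layland) bound for 2 tasks = 0.828427; compare with U = 601/1426 (approx. 0.421459)
U <= bound, so schedulable by RM sufficient condition.

0.4215


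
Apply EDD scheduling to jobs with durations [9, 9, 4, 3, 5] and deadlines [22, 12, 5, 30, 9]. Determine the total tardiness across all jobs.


Sort by due date (EDD order): [(4, 5), (5, 9), (9, 12), (9, 22), (3, 30)]
Compute completion times and tardiness:
  Job 1: p=4, d=5, C=4, tardiness=max(0,4-5)=0
  Job 2: p=5, d=9, C=9, tardiness=max(0,9-9)=0
  Job 3: p=9, d=12, C=18, tardiness=max(0,18-12)=6
  Job 4: p=9, d=22, C=27, tardiness=max(0,27-22)=5
  Job 5: p=3, d=30, C=30, tardiness=max(0,30-30)=0
Total tardiness = 11

11


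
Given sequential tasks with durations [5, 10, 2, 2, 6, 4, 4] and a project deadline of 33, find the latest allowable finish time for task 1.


LF(activity 1) = deadline - sum of successor durations
Successors: activities 2 through 7 with durations [10, 2, 2, 6, 4, 4]
Sum of successor durations = 28
LF = 33 - 28 = 5

5


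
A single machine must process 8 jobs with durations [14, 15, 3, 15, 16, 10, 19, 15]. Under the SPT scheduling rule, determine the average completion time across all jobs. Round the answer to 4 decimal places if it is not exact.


Sort jobs by processing time (SPT order): [3, 10, 14, 15, 15, 15, 16, 19]
Compute completion times sequentially:
  Job 1: processing = 3, completes at 3
  Job 2: processing = 10, completes at 13
  Job 3: processing = 14, completes at 27
  Job 4: processing = 15, completes at 42
  Job 5: processing = 15, completes at 57
  Job 6: processing = 15, completes at 72
  Job 7: processing = 16, completes at 88
  Job 8: processing = 19, completes at 107
Sum of completion times = 409
Average completion time = 409/8 = 51.125

51.125


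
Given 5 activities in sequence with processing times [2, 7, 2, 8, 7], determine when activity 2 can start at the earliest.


Activity 2 starts after activities 1 through 1 complete.
Predecessor durations: [2]
ES = 2 = 2

2


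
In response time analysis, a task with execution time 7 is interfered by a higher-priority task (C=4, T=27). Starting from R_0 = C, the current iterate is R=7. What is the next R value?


R_next = C + ceil(R_prev / T_hp) * C_hp
ceil(7 / 27) = ceil(0.2593) = 1
Interference = 1 * 4 = 4
R_next = 7 + 4 = 11

11


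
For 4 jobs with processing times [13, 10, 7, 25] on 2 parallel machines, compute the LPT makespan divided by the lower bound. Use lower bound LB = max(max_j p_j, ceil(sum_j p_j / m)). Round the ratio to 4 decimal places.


LPT order: [25, 13, 10, 7]
Machine loads after assignment: [25, 30]
LPT makespan = 30
Lower bound = max(max_job, ceil(total/2)) = max(25, 28) = 28
Ratio = 30 / 28 = 1.0714

1.0714


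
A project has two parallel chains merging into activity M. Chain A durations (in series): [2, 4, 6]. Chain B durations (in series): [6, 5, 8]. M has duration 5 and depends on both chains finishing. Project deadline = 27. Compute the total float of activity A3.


Forward pass: ES(A3) = sum of predecessors on chain A = 6
EF = ES + duration = 6 + 6 = 12
Backward pass: LF(M) = deadline = 27; LS(M) = 27 - 5 = 22
LF(A3) = LS(M) - sum(successors on chain A) = 22 - 0 = 22
LS = LF - duration = 22 - 6 = 16
Total float = LS - ES = 16 - 6 = 10

10


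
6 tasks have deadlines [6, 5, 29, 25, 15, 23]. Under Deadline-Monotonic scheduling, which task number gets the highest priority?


Sort tasks by relative deadline (ascending):
  Task 2: deadline = 5
  Task 1: deadline = 6
  Task 5: deadline = 15
  Task 6: deadline = 23
  Task 4: deadline = 25
  Task 3: deadline = 29
Priority order (highest first): [2, 1, 5, 6, 4, 3]
Highest priority task = 2

2


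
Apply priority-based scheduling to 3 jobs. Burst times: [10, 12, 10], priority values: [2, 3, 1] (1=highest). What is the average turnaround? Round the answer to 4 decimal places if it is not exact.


Sort by priority (ascending = highest first):
Order: [(1, 10), (2, 10), (3, 12)]
Completion times:
  Priority 1, burst=10, C=10
  Priority 2, burst=10, C=20
  Priority 3, burst=12, C=32
Average turnaround = 62/3 = 20.6667

20.6667


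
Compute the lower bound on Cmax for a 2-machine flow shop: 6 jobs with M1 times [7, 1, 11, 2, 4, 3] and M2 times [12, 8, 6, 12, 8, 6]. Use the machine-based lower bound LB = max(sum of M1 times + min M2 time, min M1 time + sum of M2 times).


LB1 = sum(M1 times) + min(M2 times) = 28 + 6 = 34
LB2 = min(M1 times) + sum(M2 times) = 1 + 52 = 53
Lower bound = max(LB1, LB2) = max(34, 53) = 53

53
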